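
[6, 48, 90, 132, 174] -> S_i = 6 + 42*i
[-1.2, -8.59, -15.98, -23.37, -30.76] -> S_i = -1.20 + -7.39*i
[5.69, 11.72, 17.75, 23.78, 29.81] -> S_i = 5.69 + 6.03*i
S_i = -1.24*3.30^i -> [-1.24, -4.09, -13.5, -44.56, -147.05]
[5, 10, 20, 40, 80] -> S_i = 5*2^i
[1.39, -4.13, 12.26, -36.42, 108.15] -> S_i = 1.39*(-2.97)^i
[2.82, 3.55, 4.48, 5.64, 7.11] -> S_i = 2.82*1.26^i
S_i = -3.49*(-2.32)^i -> [-3.49, 8.1, -18.78, 43.58, -101.11]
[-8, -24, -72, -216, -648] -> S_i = -8*3^i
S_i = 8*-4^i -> [8, -32, 128, -512, 2048]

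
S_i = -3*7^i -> [-3, -21, -147, -1029, -7203]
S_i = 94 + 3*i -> [94, 97, 100, 103, 106]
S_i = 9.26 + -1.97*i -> [9.26, 7.29, 5.32, 3.35, 1.38]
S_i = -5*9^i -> [-5, -45, -405, -3645, -32805]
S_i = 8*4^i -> [8, 32, 128, 512, 2048]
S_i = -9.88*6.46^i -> [-9.88, -63.82, -412.31, -2663.51, -17206.28]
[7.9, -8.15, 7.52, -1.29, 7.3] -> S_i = Random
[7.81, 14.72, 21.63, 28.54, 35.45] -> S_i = 7.81 + 6.91*i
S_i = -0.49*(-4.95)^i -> [-0.49, 2.43, -12.01, 59.43, -294.18]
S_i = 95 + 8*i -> [95, 103, 111, 119, 127]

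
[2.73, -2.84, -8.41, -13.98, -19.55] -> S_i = 2.73 + -5.57*i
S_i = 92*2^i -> [92, 184, 368, 736, 1472]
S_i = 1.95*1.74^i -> [1.95, 3.39, 5.9, 10.27, 17.87]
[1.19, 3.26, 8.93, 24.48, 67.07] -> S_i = 1.19*2.74^i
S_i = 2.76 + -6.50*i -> [2.76, -3.74, -10.24, -16.74, -23.24]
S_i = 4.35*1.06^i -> [4.35, 4.61, 4.89, 5.18, 5.49]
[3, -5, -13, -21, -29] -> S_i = 3 + -8*i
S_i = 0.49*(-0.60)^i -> [0.49, -0.29, 0.18, -0.11, 0.06]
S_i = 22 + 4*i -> [22, 26, 30, 34, 38]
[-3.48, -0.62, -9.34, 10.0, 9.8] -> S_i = Random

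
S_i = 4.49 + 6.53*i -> [4.49, 11.02, 17.55, 24.08, 30.61]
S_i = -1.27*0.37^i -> [-1.27, -0.47, -0.17, -0.06, -0.02]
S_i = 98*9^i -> [98, 882, 7938, 71442, 642978]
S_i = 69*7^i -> [69, 483, 3381, 23667, 165669]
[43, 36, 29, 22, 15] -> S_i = 43 + -7*i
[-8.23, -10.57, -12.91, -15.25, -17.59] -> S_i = -8.23 + -2.34*i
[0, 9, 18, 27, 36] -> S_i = 0 + 9*i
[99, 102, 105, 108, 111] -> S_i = 99 + 3*i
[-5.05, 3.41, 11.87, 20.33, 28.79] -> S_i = -5.05 + 8.46*i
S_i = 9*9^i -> [9, 81, 729, 6561, 59049]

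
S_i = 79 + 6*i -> [79, 85, 91, 97, 103]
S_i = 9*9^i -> [9, 81, 729, 6561, 59049]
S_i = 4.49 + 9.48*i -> [4.49, 13.97, 23.45, 32.93, 42.41]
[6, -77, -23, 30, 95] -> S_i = Random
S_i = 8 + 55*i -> [8, 63, 118, 173, 228]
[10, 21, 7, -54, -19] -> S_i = Random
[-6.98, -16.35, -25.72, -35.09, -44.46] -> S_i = -6.98 + -9.37*i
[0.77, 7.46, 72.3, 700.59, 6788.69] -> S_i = 0.77*9.69^i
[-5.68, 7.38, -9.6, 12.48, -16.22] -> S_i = -5.68*(-1.30)^i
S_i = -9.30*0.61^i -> [-9.3, -5.67, -3.46, -2.11, -1.29]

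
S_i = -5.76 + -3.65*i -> [-5.76, -9.41, -13.06, -16.71, -20.36]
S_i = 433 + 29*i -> [433, 462, 491, 520, 549]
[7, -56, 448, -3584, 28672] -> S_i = 7*-8^i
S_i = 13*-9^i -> [13, -117, 1053, -9477, 85293]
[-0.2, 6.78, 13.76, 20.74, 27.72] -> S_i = -0.20 + 6.98*i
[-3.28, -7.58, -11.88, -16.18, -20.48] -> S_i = -3.28 + -4.30*i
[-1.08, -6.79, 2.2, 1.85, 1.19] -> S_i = Random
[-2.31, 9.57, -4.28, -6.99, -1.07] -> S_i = Random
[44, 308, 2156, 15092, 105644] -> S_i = 44*7^i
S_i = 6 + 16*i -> [6, 22, 38, 54, 70]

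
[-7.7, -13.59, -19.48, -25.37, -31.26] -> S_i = -7.70 + -5.89*i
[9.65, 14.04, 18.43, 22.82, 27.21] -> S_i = 9.65 + 4.39*i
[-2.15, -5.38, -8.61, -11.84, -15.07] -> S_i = -2.15 + -3.23*i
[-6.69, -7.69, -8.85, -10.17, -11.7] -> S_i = -6.69*1.15^i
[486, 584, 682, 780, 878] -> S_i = 486 + 98*i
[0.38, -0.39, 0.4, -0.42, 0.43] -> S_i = 0.38*(-1.03)^i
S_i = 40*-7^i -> [40, -280, 1960, -13720, 96040]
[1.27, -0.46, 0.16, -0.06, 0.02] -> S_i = 1.27*(-0.36)^i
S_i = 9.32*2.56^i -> [9.32, 23.86, 61.08, 156.36, 400.29]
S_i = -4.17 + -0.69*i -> [-4.17, -4.86, -5.55, -6.24, -6.93]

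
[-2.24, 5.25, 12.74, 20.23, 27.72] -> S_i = -2.24 + 7.49*i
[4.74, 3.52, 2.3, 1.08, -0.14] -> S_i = 4.74 + -1.22*i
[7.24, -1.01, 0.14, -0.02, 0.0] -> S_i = 7.24*(-0.14)^i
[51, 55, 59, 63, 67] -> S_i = 51 + 4*i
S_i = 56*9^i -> [56, 504, 4536, 40824, 367416]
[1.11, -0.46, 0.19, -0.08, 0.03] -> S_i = 1.11*(-0.41)^i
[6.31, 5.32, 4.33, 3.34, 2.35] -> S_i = 6.31 + -0.99*i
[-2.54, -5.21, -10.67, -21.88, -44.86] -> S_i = -2.54*2.05^i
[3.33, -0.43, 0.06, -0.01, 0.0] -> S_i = 3.33*(-0.13)^i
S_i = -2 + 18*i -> [-2, 16, 34, 52, 70]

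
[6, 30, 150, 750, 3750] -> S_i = 6*5^i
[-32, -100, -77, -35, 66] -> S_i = Random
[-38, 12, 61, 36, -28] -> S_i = Random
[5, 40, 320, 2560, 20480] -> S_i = 5*8^i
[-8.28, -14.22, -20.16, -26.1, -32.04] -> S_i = -8.28 + -5.94*i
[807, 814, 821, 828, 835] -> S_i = 807 + 7*i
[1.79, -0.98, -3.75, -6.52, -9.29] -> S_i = 1.79 + -2.77*i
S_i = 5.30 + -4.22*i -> [5.3, 1.08, -3.14, -7.36, -11.58]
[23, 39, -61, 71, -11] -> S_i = Random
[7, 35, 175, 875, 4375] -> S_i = 7*5^i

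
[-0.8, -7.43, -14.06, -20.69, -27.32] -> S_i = -0.80 + -6.63*i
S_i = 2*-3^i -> [2, -6, 18, -54, 162]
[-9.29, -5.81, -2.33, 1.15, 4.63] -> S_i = -9.29 + 3.48*i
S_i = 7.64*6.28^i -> [7.64, 47.98, 301.31, 1892.22, 11883.16]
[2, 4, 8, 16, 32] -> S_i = 2*2^i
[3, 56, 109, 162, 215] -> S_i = 3 + 53*i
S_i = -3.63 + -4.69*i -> [-3.63, -8.32, -13.01, -17.7, -22.39]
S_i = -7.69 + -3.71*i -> [-7.69, -11.4, -15.11, -18.82, -22.53]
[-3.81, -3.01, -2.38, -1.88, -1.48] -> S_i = -3.81*0.79^i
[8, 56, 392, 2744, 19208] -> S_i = 8*7^i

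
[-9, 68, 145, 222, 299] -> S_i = -9 + 77*i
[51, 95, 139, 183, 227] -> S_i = 51 + 44*i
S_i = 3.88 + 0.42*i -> [3.88, 4.3, 4.72, 5.14, 5.56]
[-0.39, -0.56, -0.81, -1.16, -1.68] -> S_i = -0.39*1.44^i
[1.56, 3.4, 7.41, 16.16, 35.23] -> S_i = 1.56*2.18^i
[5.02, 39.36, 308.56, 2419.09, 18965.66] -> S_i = 5.02*7.84^i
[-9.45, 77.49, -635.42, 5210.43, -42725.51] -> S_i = -9.45*(-8.20)^i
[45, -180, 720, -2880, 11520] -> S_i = 45*-4^i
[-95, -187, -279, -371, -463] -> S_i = -95 + -92*i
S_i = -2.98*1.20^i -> [-2.98, -3.58, -4.29, -5.15, -6.18]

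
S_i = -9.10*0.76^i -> [-9.1, -6.92, -5.26, -3.99, -3.04]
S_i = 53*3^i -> [53, 159, 477, 1431, 4293]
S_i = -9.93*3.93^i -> [-9.93, -39.02, -153.37, -602.74, -2368.75]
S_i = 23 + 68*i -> [23, 91, 159, 227, 295]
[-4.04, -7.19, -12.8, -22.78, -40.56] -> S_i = -4.04*1.78^i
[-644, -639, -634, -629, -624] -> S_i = -644 + 5*i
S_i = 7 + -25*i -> [7, -18, -43, -68, -93]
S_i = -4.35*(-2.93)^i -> [-4.35, 12.75, -37.34, 109.42, -320.6]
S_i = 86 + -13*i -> [86, 73, 60, 47, 34]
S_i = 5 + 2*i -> [5, 7, 9, 11, 13]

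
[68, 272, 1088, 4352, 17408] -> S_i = 68*4^i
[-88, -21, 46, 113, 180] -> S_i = -88 + 67*i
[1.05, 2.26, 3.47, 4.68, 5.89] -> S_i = 1.05 + 1.21*i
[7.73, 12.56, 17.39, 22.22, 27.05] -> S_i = 7.73 + 4.83*i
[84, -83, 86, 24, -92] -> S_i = Random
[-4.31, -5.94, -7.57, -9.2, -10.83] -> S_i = -4.31 + -1.63*i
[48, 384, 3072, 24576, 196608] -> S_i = 48*8^i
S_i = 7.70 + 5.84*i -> [7.7, 13.54, 19.38, 25.22, 31.06]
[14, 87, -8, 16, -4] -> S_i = Random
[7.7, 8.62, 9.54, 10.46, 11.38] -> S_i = 7.70 + 0.92*i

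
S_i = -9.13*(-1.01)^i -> [-9.13, 9.22, -9.31, 9.41, -9.5]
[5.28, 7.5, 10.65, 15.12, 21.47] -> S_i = 5.28*1.42^i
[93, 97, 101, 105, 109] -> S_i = 93 + 4*i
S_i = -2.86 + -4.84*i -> [-2.86, -7.7, -12.54, -17.38, -22.22]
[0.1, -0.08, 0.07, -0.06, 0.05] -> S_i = 0.10*(-0.83)^i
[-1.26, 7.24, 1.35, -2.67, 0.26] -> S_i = Random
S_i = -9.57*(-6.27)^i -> [-9.57, 60.0, -376.22, 2358.93, -14790.47]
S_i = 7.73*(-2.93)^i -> [7.73, -22.65, 66.36, -194.44, 569.7]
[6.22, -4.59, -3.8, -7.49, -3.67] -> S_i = Random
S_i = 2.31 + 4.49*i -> [2.31, 6.8, 11.29, 15.78, 20.27]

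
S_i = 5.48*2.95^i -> [5.48, 16.17, 47.69, 140.68, 415.02]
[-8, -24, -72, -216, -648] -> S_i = -8*3^i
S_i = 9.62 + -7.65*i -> [9.62, 1.97, -5.68, -13.33, -20.98]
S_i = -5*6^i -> [-5, -30, -180, -1080, -6480]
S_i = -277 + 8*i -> [-277, -269, -261, -253, -245]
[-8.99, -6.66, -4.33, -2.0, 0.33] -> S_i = -8.99 + 2.33*i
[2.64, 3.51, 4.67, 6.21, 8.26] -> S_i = 2.64*1.33^i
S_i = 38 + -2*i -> [38, 36, 34, 32, 30]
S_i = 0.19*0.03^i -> [0.19, 0.01, 0.0, 0.0, 0.0]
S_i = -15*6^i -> [-15, -90, -540, -3240, -19440]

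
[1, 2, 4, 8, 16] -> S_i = 1*2^i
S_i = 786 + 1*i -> [786, 787, 788, 789, 790]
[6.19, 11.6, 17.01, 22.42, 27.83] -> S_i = 6.19 + 5.41*i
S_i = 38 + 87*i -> [38, 125, 212, 299, 386]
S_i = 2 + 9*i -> [2, 11, 20, 29, 38]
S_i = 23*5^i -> [23, 115, 575, 2875, 14375]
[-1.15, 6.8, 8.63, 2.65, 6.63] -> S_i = Random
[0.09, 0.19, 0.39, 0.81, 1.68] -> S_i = 0.09*2.08^i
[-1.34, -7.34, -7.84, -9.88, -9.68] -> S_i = Random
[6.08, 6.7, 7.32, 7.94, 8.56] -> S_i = 6.08 + 0.62*i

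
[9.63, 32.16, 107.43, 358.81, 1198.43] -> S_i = 9.63*3.34^i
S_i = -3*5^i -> [-3, -15, -75, -375, -1875]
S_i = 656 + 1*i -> [656, 657, 658, 659, 660]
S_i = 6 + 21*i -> [6, 27, 48, 69, 90]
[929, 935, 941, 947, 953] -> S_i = 929 + 6*i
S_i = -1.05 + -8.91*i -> [-1.05, -9.96, -18.87, -27.78, -36.69]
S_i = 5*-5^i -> [5, -25, 125, -625, 3125]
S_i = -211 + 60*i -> [-211, -151, -91, -31, 29]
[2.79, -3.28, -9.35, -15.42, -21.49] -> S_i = 2.79 + -6.07*i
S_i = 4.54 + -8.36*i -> [4.54, -3.82, -12.18, -20.54, -28.9]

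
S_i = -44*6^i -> [-44, -264, -1584, -9504, -57024]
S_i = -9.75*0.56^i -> [-9.75, -5.46, -3.06, -1.71, -0.96]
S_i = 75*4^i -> [75, 300, 1200, 4800, 19200]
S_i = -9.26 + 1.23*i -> [-9.26, -8.03, -6.8, -5.57, -4.34]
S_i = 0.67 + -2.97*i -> [0.67, -2.3, -5.27, -8.24, -11.21]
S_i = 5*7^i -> [5, 35, 245, 1715, 12005]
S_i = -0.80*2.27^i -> [-0.8, -1.82, -4.12, -9.36, -21.24]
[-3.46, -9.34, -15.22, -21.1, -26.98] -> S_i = -3.46 + -5.88*i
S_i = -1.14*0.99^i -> [-1.14, -1.13, -1.12, -1.11, -1.1]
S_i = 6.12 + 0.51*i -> [6.12, 6.63, 7.14, 7.65, 8.16]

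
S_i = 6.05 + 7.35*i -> [6.05, 13.4, 20.75, 28.1, 35.45]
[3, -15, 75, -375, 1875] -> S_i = 3*-5^i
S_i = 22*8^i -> [22, 176, 1408, 11264, 90112]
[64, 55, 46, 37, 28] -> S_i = 64 + -9*i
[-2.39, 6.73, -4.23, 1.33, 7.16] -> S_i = Random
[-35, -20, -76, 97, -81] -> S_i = Random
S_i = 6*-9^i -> [6, -54, 486, -4374, 39366]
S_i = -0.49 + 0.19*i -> [-0.49, -0.3, -0.11, 0.08, 0.27]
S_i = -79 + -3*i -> [-79, -82, -85, -88, -91]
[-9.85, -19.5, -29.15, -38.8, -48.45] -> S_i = -9.85 + -9.65*i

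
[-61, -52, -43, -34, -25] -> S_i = -61 + 9*i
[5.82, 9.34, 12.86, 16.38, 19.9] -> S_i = 5.82 + 3.52*i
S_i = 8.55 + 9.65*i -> [8.55, 18.2, 27.85, 37.5, 47.15]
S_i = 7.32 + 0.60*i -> [7.32, 7.92, 8.52, 9.12, 9.72]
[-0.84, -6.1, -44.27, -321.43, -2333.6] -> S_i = -0.84*7.26^i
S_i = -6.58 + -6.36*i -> [-6.58, -12.94, -19.3, -25.66, -32.02]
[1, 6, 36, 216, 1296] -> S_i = 1*6^i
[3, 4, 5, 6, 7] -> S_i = 3 + 1*i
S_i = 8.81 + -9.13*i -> [8.81, -0.32, -9.45, -18.58, -27.71]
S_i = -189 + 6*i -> [-189, -183, -177, -171, -165]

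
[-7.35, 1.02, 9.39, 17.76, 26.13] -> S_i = -7.35 + 8.37*i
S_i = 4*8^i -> [4, 32, 256, 2048, 16384]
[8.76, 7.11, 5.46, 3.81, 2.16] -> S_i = 8.76 + -1.65*i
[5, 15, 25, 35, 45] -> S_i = 5 + 10*i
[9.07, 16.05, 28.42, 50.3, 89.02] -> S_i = 9.07*1.77^i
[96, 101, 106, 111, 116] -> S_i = 96 + 5*i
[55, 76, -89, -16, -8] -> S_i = Random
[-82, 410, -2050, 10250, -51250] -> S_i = -82*-5^i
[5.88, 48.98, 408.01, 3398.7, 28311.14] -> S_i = 5.88*8.33^i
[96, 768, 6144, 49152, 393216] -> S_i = 96*8^i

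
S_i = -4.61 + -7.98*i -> [-4.61, -12.59, -20.57, -28.55, -36.53]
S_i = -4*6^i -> [-4, -24, -144, -864, -5184]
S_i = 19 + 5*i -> [19, 24, 29, 34, 39]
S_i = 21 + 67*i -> [21, 88, 155, 222, 289]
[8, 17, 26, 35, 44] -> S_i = 8 + 9*i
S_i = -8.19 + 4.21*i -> [-8.19, -3.98, 0.23, 4.44, 8.65]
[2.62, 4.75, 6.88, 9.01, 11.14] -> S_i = 2.62 + 2.13*i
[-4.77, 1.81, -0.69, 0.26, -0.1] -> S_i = -4.77*(-0.38)^i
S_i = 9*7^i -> [9, 63, 441, 3087, 21609]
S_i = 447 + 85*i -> [447, 532, 617, 702, 787]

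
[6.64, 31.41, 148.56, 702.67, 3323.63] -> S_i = 6.64*4.73^i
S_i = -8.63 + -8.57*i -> [-8.63, -17.2, -25.77, -34.34, -42.91]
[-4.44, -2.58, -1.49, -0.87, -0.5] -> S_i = -4.44*0.58^i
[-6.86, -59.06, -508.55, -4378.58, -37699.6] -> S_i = -6.86*8.61^i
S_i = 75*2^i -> [75, 150, 300, 600, 1200]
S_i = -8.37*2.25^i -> [-8.37, -18.83, -42.37, -95.34, -214.51]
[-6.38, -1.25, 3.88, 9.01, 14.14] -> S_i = -6.38 + 5.13*i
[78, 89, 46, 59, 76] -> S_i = Random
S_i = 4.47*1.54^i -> [4.47, 6.88, 10.6, 16.33, 25.14]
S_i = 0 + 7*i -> [0, 7, 14, 21, 28]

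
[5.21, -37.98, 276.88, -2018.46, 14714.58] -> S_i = 5.21*(-7.29)^i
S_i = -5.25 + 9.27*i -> [-5.25, 4.02, 13.29, 22.56, 31.83]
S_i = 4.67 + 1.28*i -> [4.67, 5.95, 7.23, 8.51, 9.79]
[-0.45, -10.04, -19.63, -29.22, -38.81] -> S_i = -0.45 + -9.59*i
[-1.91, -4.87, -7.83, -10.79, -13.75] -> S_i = -1.91 + -2.96*i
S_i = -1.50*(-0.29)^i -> [-1.5, 0.43, -0.13, 0.04, -0.01]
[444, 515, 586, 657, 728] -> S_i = 444 + 71*i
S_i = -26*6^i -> [-26, -156, -936, -5616, -33696]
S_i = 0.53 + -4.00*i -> [0.53, -3.47, -7.47, -11.47, -15.47]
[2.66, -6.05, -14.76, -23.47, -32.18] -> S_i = 2.66 + -8.71*i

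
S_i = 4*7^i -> [4, 28, 196, 1372, 9604]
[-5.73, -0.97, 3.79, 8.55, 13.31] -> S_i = -5.73 + 4.76*i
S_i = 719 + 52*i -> [719, 771, 823, 875, 927]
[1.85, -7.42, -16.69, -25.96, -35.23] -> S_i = 1.85 + -9.27*i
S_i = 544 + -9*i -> [544, 535, 526, 517, 508]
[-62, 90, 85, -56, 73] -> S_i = Random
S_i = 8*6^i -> [8, 48, 288, 1728, 10368]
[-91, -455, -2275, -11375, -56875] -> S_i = -91*5^i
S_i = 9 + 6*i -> [9, 15, 21, 27, 33]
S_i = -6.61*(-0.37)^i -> [-6.61, 2.45, -0.9, 0.33, -0.12]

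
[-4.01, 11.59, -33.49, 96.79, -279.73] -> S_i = -4.01*(-2.89)^i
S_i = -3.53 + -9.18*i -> [-3.53, -12.71, -21.89, -31.07, -40.25]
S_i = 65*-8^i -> [65, -520, 4160, -33280, 266240]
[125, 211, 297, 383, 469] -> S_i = 125 + 86*i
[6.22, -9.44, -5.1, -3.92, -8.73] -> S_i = Random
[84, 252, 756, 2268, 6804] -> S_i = 84*3^i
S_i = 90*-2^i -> [90, -180, 360, -720, 1440]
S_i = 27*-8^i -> [27, -216, 1728, -13824, 110592]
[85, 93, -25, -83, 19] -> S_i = Random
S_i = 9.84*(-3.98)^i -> [9.84, -39.16, 155.87, -620.36, 2469.04]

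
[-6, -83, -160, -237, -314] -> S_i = -6 + -77*i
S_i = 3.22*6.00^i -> [3.22, 19.32, 115.92, 695.52, 4173.12]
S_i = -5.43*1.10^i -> [-5.43, -5.97, -6.57, -7.23, -7.95]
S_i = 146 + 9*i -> [146, 155, 164, 173, 182]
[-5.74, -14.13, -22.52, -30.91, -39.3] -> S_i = -5.74 + -8.39*i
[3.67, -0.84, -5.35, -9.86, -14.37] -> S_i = 3.67 + -4.51*i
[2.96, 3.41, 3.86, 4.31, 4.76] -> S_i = 2.96 + 0.45*i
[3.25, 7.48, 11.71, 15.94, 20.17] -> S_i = 3.25 + 4.23*i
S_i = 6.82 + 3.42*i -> [6.82, 10.24, 13.66, 17.08, 20.5]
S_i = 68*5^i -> [68, 340, 1700, 8500, 42500]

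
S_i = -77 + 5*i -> [-77, -72, -67, -62, -57]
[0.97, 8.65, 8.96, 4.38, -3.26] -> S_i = Random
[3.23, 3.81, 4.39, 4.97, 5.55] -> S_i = 3.23 + 0.58*i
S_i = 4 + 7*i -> [4, 11, 18, 25, 32]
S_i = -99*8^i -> [-99, -792, -6336, -50688, -405504]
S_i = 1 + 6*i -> [1, 7, 13, 19, 25]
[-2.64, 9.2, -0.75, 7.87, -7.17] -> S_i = Random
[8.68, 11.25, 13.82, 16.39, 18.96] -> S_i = 8.68 + 2.57*i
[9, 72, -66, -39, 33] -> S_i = Random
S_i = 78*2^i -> [78, 156, 312, 624, 1248]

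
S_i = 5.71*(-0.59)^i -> [5.71, -3.37, 1.99, -1.17, 0.69]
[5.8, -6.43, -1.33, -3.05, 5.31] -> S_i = Random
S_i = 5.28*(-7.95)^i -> [5.28, -41.98, 333.71, -2652.99, 21091.26]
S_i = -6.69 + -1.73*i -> [-6.69, -8.42, -10.15, -11.88, -13.61]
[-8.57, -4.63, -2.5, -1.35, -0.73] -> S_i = -8.57*0.54^i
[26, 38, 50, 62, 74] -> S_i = 26 + 12*i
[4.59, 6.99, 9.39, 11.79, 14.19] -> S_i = 4.59 + 2.40*i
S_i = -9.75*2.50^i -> [-9.75, -24.38, -60.94, -152.34, -380.86]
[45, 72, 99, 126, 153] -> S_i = 45 + 27*i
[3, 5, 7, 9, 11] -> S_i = 3 + 2*i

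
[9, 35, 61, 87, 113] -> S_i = 9 + 26*i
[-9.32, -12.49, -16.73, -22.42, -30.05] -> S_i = -9.32*1.34^i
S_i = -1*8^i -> [-1, -8, -64, -512, -4096]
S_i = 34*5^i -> [34, 170, 850, 4250, 21250]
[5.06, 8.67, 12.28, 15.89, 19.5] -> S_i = 5.06 + 3.61*i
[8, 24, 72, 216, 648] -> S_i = 8*3^i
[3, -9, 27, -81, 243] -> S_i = 3*-3^i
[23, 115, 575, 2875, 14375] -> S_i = 23*5^i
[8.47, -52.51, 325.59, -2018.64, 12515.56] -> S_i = 8.47*(-6.20)^i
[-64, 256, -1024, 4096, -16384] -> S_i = -64*-4^i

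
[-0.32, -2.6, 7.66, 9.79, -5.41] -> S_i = Random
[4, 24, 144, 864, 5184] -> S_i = 4*6^i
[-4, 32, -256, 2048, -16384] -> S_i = -4*-8^i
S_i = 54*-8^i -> [54, -432, 3456, -27648, 221184]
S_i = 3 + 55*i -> [3, 58, 113, 168, 223]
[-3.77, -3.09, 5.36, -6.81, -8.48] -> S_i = Random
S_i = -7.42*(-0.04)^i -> [-7.42, 0.3, -0.01, 0.0, -0.0]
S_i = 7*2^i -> [7, 14, 28, 56, 112]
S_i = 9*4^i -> [9, 36, 144, 576, 2304]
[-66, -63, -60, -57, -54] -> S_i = -66 + 3*i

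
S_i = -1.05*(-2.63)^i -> [-1.05, 2.76, -7.26, 19.1, -50.24]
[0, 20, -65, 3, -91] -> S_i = Random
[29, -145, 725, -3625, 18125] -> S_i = 29*-5^i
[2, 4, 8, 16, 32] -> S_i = 2*2^i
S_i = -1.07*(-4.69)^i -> [-1.07, 5.02, -23.54, 110.38, -517.7]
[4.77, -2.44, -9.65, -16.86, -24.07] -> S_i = 4.77 + -7.21*i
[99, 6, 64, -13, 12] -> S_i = Random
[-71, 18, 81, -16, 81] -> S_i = Random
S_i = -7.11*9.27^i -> [-7.11, -65.91, -610.98, -5663.81, -52503.53]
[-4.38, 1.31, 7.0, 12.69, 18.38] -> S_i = -4.38 + 5.69*i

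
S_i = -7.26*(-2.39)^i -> [-7.26, 17.35, -41.47, 99.11, -236.88]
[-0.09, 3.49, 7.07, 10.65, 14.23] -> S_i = -0.09 + 3.58*i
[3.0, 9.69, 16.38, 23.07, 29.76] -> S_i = 3.00 + 6.69*i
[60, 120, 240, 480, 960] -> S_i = 60*2^i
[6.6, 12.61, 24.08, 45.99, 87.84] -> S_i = 6.60*1.91^i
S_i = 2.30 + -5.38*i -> [2.3, -3.08, -8.46, -13.84, -19.22]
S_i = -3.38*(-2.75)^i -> [-3.38, 9.3, -25.56, 70.29, -193.31]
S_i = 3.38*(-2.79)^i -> [3.38, -9.43, 26.31, -73.41, 204.8]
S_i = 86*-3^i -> [86, -258, 774, -2322, 6966]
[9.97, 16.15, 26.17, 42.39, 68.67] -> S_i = 9.97*1.62^i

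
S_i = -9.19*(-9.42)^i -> [-9.19, 86.57, -815.49, 7681.89, -72363.43]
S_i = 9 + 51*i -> [9, 60, 111, 162, 213]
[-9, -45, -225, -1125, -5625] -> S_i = -9*5^i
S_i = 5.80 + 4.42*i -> [5.8, 10.22, 14.64, 19.06, 23.48]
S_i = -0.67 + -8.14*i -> [-0.67, -8.81, -16.95, -25.09, -33.23]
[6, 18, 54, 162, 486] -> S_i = 6*3^i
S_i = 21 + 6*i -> [21, 27, 33, 39, 45]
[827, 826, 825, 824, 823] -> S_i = 827 + -1*i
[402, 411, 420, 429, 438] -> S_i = 402 + 9*i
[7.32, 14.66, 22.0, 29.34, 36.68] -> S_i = 7.32 + 7.34*i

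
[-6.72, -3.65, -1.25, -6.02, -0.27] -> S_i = Random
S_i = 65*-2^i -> [65, -130, 260, -520, 1040]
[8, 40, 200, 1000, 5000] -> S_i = 8*5^i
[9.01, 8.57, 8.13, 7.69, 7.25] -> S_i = 9.01 + -0.44*i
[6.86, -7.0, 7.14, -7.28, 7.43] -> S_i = 6.86*(-1.02)^i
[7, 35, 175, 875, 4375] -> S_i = 7*5^i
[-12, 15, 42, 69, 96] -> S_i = -12 + 27*i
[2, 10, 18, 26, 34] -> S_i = 2 + 8*i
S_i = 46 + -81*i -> [46, -35, -116, -197, -278]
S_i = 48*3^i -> [48, 144, 432, 1296, 3888]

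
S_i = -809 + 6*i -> [-809, -803, -797, -791, -785]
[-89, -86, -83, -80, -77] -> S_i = -89 + 3*i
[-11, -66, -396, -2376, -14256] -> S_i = -11*6^i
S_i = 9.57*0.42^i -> [9.57, 4.02, 1.69, 0.71, 0.3]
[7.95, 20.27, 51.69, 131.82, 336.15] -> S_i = 7.95*2.55^i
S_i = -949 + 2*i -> [-949, -947, -945, -943, -941]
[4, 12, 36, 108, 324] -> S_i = 4*3^i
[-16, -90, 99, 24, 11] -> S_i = Random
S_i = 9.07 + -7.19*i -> [9.07, 1.88, -5.31, -12.5, -19.69]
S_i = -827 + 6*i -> [-827, -821, -815, -809, -803]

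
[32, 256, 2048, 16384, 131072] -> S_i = 32*8^i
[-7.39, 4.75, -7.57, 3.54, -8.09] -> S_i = Random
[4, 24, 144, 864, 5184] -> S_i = 4*6^i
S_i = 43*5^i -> [43, 215, 1075, 5375, 26875]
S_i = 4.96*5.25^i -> [4.96, 26.04, 136.71, 717.73, 3768.07]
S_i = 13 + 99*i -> [13, 112, 211, 310, 409]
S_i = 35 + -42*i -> [35, -7, -49, -91, -133]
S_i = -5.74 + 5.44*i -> [-5.74, -0.3, 5.14, 10.58, 16.02]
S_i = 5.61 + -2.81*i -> [5.61, 2.8, -0.01, -2.82, -5.63]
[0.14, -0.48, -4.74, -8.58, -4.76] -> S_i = Random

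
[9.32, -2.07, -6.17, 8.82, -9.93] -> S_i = Random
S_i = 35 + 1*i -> [35, 36, 37, 38, 39]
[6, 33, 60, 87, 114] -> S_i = 6 + 27*i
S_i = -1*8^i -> [-1, -8, -64, -512, -4096]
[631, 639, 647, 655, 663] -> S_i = 631 + 8*i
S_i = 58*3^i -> [58, 174, 522, 1566, 4698]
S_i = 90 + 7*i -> [90, 97, 104, 111, 118]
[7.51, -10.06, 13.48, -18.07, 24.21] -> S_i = 7.51*(-1.34)^i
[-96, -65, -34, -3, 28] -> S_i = -96 + 31*i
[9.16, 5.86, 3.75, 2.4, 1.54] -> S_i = 9.16*0.64^i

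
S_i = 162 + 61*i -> [162, 223, 284, 345, 406]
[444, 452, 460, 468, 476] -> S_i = 444 + 8*i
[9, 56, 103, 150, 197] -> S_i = 9 + 47*i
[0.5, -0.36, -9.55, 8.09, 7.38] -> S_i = Random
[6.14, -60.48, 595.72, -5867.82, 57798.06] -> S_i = 6.14*(-9.85)^i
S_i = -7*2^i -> [-7, -14, -28, -56, -112]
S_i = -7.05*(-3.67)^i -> [-7.05, 25.87, -94.96, 348.49, -1278.95]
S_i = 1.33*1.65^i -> [1.33, 2.19, 3.62, 5.97, 9.86]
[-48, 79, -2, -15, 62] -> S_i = Random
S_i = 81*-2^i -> [81, -162, 324, -648, 1296]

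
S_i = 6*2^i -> [6, 12, 24, 48, 96]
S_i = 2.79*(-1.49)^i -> [2.79, -4.16, 6.19, -9.23, 13.75]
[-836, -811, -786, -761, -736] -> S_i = -836 + 25*i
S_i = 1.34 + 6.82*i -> [1.34, 8.16, 14.98, 21.8, 28.62]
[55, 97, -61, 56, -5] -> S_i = Random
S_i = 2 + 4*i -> [2, 6, 10, 14, 18]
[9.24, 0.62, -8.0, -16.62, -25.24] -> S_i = 9.24 + -8.62*i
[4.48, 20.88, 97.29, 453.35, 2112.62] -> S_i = 4.48*4.66^i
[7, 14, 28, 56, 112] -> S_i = 7*2^i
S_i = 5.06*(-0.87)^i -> [5.06, -4.4, 3.83, -3.33, 2.9]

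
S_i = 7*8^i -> [7, 56, 448, 3584, 28672]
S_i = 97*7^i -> [97, 679, 4753, 33271, 232897]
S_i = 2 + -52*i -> [2, -50, -102, -154, -206]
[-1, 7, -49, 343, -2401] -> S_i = -1*-7^i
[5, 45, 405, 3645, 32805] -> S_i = 5*9^i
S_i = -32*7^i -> [-32, -224, -1568, -10976, -76832]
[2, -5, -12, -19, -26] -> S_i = 2 + -7*i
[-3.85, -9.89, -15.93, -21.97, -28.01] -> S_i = -3.85 + -6.04*i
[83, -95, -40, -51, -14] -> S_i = Random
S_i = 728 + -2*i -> [728, 726, 724, 722, 720]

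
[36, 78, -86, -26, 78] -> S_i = Random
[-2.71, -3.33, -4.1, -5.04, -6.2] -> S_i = -2.71*1.23^i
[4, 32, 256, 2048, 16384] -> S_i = 4*8^i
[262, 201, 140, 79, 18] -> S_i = 262 + -61*i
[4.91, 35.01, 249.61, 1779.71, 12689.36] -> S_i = 4.91*7.13^i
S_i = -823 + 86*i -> [-823, -737, -651, -565, -479]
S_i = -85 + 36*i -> [-85, -49, -13, 23, 59]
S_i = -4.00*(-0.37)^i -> [-4.0, 1.48, -0.55, 0.2, -0.07]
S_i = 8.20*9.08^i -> [8.2, 74.46, 676.06, 6138.63, 55738.75]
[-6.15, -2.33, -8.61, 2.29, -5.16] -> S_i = Random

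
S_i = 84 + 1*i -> [84, 85, 86, 87, 88]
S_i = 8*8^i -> [8, 64, 512, 4096, 32768]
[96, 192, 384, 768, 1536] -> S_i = 96*2^i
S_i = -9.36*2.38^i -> [-9.36, -22.28, -53.02, -126.18, -300.32]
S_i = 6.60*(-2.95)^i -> [6.6, -19.47, 57.44, -169.44, 499.84]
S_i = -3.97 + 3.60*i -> [-3.97, -0.37, 3.23, 6.83, 10.43]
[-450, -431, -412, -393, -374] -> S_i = -450 + 19*i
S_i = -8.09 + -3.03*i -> [-8.09, -11.12, -14.15, -17.18, -20.21]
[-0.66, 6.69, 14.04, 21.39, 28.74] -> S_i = -0.66 + 7.35*i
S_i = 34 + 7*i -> [34, 41, 48, 55, 62]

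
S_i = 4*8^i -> [4, 32, 256, 2048, 16384]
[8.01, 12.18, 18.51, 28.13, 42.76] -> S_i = 8.01*1.52^i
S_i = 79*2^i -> [79, 158, 316, 632, 1264]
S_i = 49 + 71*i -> [49, 120, 191, 262, 333]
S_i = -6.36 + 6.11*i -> [-6.36, -0.25, 5.86, 11.97, 18.08]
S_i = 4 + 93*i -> [4, 97, 190, 283, 376]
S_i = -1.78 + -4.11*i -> [-1.78, -5.89, -10.0, -14.11, -18.22]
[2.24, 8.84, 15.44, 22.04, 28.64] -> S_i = 2.24 + 6.60*i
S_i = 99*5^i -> [99, 495, 2475, 12375, 61875]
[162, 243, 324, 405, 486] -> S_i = 162 + 81*i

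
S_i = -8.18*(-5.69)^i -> [-8.18, 46.54, -264.84, 1506.92, -8574.37]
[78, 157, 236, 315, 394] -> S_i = 78 + 79*i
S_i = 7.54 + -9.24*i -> [7.54, -1.7, -10.94, -20.18, -29.42]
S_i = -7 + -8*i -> [-7, -15, -23, -31, -39]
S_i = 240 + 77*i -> [240, 317, 394, 471, 548]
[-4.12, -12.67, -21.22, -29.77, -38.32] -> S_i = -4.12 + -8.55*i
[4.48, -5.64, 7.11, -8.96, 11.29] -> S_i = 4.48*(-1.26)^i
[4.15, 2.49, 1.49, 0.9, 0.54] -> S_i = 4.15*0.60^i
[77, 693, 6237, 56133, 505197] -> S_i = 77*9^i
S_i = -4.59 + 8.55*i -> [-4.59, 3.96, 12.51, 21.06, 29.61]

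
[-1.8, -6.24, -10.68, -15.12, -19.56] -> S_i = -1.80 + -4.44*i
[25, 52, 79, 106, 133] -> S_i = 25 + 27*i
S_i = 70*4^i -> [70, 280, 1120, 4480, 17920]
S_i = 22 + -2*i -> [22, 20, 18, 16, 14]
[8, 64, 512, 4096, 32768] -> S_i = 8*8^i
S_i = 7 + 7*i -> [7, 14, 21, 28, 35]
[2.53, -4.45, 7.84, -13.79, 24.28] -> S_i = 2.53*(-1.76)^i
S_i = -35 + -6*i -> [-35, -41, -47, -53, -59]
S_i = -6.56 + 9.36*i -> [-6.56, 2.8, 12.16, 21.52, 30.88]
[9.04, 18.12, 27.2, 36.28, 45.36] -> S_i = 9.04 + 9.08*i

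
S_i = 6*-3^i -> [6, -18, 54, -162, 486]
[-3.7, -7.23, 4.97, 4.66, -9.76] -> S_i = Random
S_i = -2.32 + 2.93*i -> [-2.32, 0.61, 3.54, 6.47, 9.4]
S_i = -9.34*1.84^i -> [-9.34, -17.19, -31.62, -58.18, -107.06]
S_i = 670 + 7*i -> [670, 677, 684, 691, 698]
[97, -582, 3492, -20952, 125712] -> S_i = 97*-6^i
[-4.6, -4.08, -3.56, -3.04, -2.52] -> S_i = -4.60 + 0.52*i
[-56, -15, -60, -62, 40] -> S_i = Random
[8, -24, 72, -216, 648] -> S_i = 8*-3^i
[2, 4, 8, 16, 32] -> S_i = 2*2^i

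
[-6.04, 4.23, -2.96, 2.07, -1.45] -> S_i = -6.04*(-0.70)^i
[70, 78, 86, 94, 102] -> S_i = 70 + 8*i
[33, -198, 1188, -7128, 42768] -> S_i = 33*-6^i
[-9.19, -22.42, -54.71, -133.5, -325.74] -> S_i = -9.19*2.44^i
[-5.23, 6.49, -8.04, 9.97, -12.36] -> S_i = -5.23*(-1.24)^i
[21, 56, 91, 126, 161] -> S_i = 21 + 35*i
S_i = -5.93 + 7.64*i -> [-5.93, 1.71, 9.35, 16.99, 24.63]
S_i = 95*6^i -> [95, 570, 3420, 20520, 123120]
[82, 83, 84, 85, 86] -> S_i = 82 + 1*i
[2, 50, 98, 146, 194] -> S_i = 2 + 48*i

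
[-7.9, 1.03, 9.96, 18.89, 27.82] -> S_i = -7.90 + 8.93*i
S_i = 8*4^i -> [8, 32, 128, 512, 2048]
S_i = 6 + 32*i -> [6, 38, 70, 102, 134]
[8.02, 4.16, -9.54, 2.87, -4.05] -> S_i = Random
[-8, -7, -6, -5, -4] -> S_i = -8 + 1*i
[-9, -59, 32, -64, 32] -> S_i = Random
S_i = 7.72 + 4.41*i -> [7.72, 12.13, 16.54, 20.95, 25.36]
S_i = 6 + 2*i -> [6, 8, 10, 12, 14]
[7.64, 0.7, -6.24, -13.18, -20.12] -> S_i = 7.64 + -6.94*i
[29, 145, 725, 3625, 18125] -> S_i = 29*5^i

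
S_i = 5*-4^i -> [5, -20, 80, -320, 1280]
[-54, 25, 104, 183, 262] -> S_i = -54 + 79*i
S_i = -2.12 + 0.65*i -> [-2.12, -1.47, -0.82, -0.17, 0.48]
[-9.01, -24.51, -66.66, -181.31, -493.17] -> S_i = -9.01*2.72^i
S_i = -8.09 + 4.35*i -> [-8.09, -3.74, 0.61, 4.96, 9.31]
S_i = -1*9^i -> [-1, -9, -81, -729, -6561]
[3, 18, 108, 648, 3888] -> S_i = 3*6^i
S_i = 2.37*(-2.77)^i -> [2.37, -6.56, 18.18, -50.37, 139.53]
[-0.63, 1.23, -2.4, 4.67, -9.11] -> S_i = -0.63*(-1.95)^i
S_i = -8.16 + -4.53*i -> [-8.16, -12.69, -17.22, -21.75, -26.28]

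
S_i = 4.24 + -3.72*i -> [4.24, 0.52, -3.2, -6.92, -10.64]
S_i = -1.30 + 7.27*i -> [-1.3, 5.97, 13.24, 20.51, 27.78]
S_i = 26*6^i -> [26, 156, 936, 5616, 33696]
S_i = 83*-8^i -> [83, -664, 5312, -42496, 339968]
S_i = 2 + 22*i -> [2, 24, 46, 68, 90]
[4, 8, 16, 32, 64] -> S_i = 4*2^i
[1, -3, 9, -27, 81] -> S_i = 1*-3^i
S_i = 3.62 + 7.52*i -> [3.62, 11.14, 18.66, 26.18, 33.7]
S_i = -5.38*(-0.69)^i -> [-5.38, 3.71, -2.56, 1.77, -1.22]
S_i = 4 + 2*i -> [4, 6, 8, 10, 12]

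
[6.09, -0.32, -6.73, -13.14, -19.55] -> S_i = 6.09 + -6.41*i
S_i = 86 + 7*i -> [86, 93, 100, 107, 114]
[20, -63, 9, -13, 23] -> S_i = Random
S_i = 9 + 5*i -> [9, 14, 19, 24, 29]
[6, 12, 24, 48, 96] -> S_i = 6*2^i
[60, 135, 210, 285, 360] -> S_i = 60 + 75*i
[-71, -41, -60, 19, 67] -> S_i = Random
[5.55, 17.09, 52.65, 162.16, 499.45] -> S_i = 5.55*3.08^i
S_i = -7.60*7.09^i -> [-7.6, -53.88, -382.04, -2708.65, -19204.3]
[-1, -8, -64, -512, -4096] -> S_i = -1*8^i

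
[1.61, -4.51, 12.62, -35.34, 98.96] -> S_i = 1.61*(-2.80)^i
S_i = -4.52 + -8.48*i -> [-4.52, -13.0, -21.48, -29.96, -38.44]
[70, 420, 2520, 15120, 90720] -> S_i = 70*6^i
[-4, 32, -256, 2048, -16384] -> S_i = -4*-8^i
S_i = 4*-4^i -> [4, -16, 64, -256, 1024]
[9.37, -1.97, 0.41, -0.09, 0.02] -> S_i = 9.37*(-0.21)^i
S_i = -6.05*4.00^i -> [-6.05, -24.2, -96.8, -387.2, -1548.8]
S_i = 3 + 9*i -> [3, 12, 21, 30, 39]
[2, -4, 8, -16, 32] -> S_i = 2*-2^i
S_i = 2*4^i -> [2, 8, 32, 128, 512]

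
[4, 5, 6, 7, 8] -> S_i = 4 + 1*i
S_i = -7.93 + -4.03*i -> [-7.93, -11.96, -15.99, -20.02, -24.05]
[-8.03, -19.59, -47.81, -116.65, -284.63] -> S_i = -8.03*2.44^i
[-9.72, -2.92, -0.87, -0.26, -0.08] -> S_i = -9.72*0.30^i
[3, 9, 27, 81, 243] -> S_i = 3*3^i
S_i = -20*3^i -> [-20, -60, -180, -540, -1620]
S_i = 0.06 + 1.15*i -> [0.06, 1.21, 2.36, 3.51, 4.66]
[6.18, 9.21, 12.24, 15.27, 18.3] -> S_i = 6.18 + 3.03*i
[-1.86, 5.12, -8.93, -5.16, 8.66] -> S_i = Random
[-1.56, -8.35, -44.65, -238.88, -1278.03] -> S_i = -1.56*5.35^i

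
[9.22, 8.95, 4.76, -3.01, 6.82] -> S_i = Random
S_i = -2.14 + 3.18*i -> [-2.14, 1.04, 4.22, 7.4, 10.58]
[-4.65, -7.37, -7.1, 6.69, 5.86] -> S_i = Random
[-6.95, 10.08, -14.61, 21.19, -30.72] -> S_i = -6.95*(-1.45)^i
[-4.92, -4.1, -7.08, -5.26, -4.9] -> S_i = Random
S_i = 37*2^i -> [37, 74, 148, 296, 592]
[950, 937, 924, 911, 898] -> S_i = 950 + -13*i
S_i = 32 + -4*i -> [32, 28, 24, 20, 16]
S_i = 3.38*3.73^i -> [3.38, 12.61, 47.03, 175.41, 654.26]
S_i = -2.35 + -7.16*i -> [-2.35, -9.51, -16.67, -23.83, -30.99]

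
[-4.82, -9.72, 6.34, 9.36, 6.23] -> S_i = Random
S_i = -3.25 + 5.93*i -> [-3.25, 2.68, 8.61, 14.54, 20.47]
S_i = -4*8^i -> [-4, -32, -256, -2048, -16384]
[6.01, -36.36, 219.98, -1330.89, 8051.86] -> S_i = 6.01*(-6.05)^i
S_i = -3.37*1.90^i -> [-3.37, -6.4, -12.17, -23.11, -43.92]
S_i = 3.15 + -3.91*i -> [3.15, -0.76, -4.67, -8.58, -12.49]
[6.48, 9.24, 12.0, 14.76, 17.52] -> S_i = 6.48 + 2.76*i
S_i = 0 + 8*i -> [0, 8, 16, 24, 32]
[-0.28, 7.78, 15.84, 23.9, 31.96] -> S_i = -0.28 + 8.06*i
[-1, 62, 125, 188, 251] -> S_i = -1 + 63*i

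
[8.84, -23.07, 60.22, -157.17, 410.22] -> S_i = 8.84*(-2.61)^i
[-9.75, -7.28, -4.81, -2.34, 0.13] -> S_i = -9.75 + 2.47*i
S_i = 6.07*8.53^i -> [6.07, 51.78, 441.66, 3767.35, 32135.48]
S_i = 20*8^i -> [20, 160, 1280, 10240, 81920]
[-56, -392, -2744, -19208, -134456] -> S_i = -56*7^i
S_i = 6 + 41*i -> [6, 47, 88, 129, 170]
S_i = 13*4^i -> [13, 52, 208, 832, 3328]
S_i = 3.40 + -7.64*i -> [3.4, -4.24, -11.88, -19.52, -27.16]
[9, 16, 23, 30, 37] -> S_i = 9 + 7*i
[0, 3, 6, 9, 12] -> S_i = 0 + 3*i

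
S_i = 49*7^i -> [49, 343, 2401, 16807, 117649]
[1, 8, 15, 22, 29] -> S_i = 1 + 7*i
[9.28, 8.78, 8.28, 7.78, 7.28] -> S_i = 9.28 + -0.50*i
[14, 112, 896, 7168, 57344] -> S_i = 14*8^i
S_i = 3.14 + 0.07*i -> [3.14, 3.21, 3.28, 3.35, 3.42]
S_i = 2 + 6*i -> [2, 8, 14, 20, 26]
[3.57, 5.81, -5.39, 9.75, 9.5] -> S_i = Random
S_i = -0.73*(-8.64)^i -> [-0.73, 6.31, -54.49, 470.83, -4067.97]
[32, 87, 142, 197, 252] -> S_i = 32 + 55*i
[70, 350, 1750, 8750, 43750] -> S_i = 70*5^i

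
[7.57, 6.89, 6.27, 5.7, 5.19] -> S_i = 7.57*0.91^i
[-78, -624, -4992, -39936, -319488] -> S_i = -78*8^i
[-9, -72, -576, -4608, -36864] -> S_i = -9*8^i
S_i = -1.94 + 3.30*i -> [-1.94, 1.36, 4.66, 7.96, 11.26]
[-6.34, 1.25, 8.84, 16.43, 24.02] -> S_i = -6.34 + 7.59*i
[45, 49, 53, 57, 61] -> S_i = 45 + 4*i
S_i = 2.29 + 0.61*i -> [2.29, 2.9, 3.51, 4.12, 4.73]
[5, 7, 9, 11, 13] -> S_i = 5 + 2*i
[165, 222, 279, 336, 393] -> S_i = 165 + 57*i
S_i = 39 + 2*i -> [39, 41, 43, 45, 47]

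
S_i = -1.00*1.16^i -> [-1.0, -1.16, -1.35, -1.56, -1.81]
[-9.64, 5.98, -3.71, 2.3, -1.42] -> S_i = -9.64*(-0.62)^i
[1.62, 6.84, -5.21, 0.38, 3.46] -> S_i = Random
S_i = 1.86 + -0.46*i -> [1.86, 1.4, 0.94, 0.48, 0.02]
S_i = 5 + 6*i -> [5, 11, 17, 23, 29]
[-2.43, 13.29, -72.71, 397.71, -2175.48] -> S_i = -2.43*(-5.47)^i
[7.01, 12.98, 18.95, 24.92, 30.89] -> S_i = 7.01 + 5.97*i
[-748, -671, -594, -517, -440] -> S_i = -748 + 77*i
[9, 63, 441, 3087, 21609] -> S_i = 9*7^i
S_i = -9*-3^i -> [-9, 27, -81, 243, -729]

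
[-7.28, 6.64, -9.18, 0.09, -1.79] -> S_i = Random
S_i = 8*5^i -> [8, 40, 200, 1000, 5000]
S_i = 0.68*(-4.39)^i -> [0.68, -2.99, 13.11, -57.53, 252.56]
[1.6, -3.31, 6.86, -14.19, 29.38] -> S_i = 1.60*(-2.07)^i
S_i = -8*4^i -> [-8, -32, -128, -512, -2048]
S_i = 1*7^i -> [1, 7, 49, 343, 2401]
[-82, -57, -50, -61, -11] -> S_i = Random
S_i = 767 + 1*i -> [767, 768, 769, 770, 771]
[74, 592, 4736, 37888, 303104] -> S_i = 74*8^i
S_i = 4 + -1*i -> [4, 3, 2, 1, 0]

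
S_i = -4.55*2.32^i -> [-4.55, -10.56, -24.49, -56.82, -131.81]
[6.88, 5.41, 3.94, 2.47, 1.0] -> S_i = 6.88 + -1.47*i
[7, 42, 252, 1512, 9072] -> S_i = 7*6^i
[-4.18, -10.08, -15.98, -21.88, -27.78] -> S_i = -4.18 + -5.90*i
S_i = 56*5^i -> [56, 280, 1400, 7000, 35000]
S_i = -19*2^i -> [-19, -38, -76, -152, -304]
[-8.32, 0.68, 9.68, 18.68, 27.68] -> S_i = -8.32 + 9.00*i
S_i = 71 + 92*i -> [71, 163, 255, 347, 439]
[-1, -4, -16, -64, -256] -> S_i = -1*4^i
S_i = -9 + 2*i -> [-9, -7, -5, -3, -1]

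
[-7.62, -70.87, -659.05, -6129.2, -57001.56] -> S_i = -7.62*9.30^i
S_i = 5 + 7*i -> [5, 12, 19, 26, 33]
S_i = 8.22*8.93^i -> [8.22, 73.4, 655.5, 5853.64, 52273.03]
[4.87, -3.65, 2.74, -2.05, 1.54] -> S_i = 4.87*(-0.75)^i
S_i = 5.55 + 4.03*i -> [5.55, 9.58, 13.61, 17.64, 21.67]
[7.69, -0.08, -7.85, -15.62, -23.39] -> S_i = 7.69 + -7.77*i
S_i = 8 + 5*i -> [8, 13, 18, 23, 28]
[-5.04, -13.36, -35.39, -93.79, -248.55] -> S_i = -5.04*2.65^i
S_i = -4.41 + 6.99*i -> [-4.41, 2.58, 9.57, 16.56, 23.55]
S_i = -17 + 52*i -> [-17, 35, 87, 139, 191]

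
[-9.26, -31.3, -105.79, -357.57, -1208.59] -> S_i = -9.26*3.38^i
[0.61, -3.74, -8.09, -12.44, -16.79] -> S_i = 0.61 + -4.35*i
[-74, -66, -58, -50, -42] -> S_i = -74 + 8*i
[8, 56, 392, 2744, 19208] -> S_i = 8*7^i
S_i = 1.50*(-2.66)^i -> [1.5, -3.99, 10.61, -28.23, 75.1]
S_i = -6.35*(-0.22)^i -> [-6.35, 1.4, -0.31, 0.07, -0.01]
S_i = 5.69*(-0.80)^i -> [5.69, -4.55, 3.64, -2.91, 2.33]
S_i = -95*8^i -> [-95, -760, -6080, -48640, -389120]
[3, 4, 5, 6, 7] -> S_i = 3 + 1*i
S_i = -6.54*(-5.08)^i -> [-6.54, 33.22, -168.77, 857.37, -4355.45]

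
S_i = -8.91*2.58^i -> [-8.91, -22.99, -59.31, -153.02, -394.78]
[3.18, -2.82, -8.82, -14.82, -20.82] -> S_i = 3.18 + -6.00*i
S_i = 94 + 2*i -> [94, 96, 98, 100, 102]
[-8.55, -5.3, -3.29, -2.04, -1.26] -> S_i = -8.55*0.62^i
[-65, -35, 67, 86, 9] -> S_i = Random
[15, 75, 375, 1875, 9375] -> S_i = 15*5^i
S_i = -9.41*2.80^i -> [-9.41, -26.35, -73.77, -206.57, -578.39]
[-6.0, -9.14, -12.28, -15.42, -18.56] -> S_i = -6.00 + -3.14*i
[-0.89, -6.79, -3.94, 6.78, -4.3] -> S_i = Random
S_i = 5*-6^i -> [5, -30, 180, -1080, 6480]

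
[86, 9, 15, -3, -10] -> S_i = Random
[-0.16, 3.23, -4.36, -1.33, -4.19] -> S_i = Random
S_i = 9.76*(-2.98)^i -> [9.76, -29.08, 86.67, -258.28, 769.69]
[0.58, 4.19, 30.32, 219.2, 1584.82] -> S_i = 0.58*7.23^i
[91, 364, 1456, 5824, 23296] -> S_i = 91*4^i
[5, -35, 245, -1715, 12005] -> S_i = 5*-7^i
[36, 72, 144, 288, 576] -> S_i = 36*2^i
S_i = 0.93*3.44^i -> [0.93, 3.2, 11.01, 37.86, 130.23]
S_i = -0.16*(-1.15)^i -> [-0.16, 0.18, -0.21, 0.24, -0.28]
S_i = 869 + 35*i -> [869, 904, 939, 974, 1009]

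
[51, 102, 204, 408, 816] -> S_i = 51*2^i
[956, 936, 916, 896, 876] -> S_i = 956 + -20*i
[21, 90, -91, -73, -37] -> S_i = Random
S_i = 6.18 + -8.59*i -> [6.18, -2.41, -11.0, -19.59, -28.18]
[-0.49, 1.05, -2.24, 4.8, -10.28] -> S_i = -0.49*(-2.14)^i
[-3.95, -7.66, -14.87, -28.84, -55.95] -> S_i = -3.95*1.94^i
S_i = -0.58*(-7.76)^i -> [-0.58, 4.5, -34.93, 271.03, -2103.17]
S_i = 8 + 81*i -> [8, 89, 170, 251, 332]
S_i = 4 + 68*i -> [4, 72, 140, 208, 276]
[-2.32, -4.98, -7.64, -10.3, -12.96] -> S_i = -2.32 + -2.66*i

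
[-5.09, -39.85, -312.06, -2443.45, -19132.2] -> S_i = -5.09*7.83^i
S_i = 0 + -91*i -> [0, -91, -182, -273, -364]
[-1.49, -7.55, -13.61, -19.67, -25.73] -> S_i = -1.49 + -6.06*i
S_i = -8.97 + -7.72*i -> [-8.97, -16.69, -24.41, -32.13, -39.85]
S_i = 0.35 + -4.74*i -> [0.35, -4.39, -9.13, -13.87, -18.61]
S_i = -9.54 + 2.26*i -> [-9.54, -7.28, -5.02, -2.76, -0.5]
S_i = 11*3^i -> [11, 33, 99, 297, 891]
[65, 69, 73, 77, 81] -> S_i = 65 + 4*i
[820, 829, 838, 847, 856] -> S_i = 820 + 9*i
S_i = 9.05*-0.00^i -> [9.05, -0.0, 0.0, -0.0, 0.0]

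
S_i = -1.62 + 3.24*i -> [-1.62, 1.62, 4.86, 8.1, 11.34]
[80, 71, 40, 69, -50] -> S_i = Random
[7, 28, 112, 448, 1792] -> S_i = 7*4^i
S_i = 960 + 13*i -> [960, 973, 986, 999, 1012]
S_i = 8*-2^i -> [8, -16, 32, -64, 128]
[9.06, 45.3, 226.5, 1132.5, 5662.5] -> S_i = 9.06*5.00^i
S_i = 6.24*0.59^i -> [6.24, 3.68, 2.17, 1.28, 0.76]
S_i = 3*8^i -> [3, 24, 192, 1536, 12288]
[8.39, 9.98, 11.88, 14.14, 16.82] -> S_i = 8.39*1.19^i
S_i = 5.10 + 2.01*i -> [5.1, 7.11, 9.12, 11.13, 13.14]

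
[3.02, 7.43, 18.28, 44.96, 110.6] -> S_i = 3.02*2.46^i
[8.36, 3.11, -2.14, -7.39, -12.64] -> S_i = 8.36 + -5.25*i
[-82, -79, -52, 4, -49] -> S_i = Random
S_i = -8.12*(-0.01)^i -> [-8.12, 0.08, -0.0, 0.0, -0.0]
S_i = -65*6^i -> [-65, -390, -2340, -14040, -84240]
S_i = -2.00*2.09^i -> [-2.0, -4.18, -8.74, -18.26, -38.16]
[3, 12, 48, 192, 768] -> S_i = 3*4^i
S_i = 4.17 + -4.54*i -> [4.17, -0.37, -4.91, -9.45, -13.99]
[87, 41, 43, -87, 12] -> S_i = Random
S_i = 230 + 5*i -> [230, 235, 240, 245, 250]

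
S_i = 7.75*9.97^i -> [7.75, 77.27, 770.36, 7680.46, 76574.18]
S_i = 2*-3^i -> [2, -6, 18, -54, 162]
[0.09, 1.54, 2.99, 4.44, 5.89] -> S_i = 0.09 + 1.45*i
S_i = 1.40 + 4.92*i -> [1.4, 6.32, 11.24, 16.16, 21.08]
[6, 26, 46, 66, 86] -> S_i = 6 + 20*i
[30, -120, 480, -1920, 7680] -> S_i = 30*-4^i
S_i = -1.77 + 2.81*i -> [-1.77, 1.04, 3.85, 6.66, 9.47]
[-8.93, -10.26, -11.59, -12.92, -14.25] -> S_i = -8.93 + -1.33*i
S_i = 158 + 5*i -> [158, 163, 168, 173, 178]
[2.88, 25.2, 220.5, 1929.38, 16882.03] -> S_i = 2.88*8.75^i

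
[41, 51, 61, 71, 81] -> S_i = 41 + 10*i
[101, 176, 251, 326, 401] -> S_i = 101 + 75*i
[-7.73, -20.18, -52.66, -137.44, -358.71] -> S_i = -7.73*2.61^i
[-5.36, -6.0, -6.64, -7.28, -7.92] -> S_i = -5.36 + -0.64*i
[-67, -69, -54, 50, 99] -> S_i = Random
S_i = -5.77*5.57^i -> [-5.77, -32.14, -179.01, -997.11, -5553.88]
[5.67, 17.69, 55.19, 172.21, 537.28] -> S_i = 5.67*3.12^i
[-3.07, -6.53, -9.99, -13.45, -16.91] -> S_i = -3.07 + -3.46*i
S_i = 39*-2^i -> [39, -78, 156, -312, 624]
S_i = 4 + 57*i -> [4, 61, 118, 175, 232]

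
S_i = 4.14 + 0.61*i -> [4.14, 4.75, 5.36, 5.97, 6.58]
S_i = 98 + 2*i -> [98, 100, 102, 104, 106]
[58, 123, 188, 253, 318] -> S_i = 58 + 65*i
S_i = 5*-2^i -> [5, -10, 20, -40, 80]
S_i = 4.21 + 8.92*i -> [4.21, 13.13, 22.05, 30.97, 39.89]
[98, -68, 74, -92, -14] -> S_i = Random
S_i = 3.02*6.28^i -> [3.02, 18.97, 119.1, 747.97, 4697.27]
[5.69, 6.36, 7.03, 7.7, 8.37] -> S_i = 5.69 + 0.67*i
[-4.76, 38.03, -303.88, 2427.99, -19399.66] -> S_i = -4.76*(-7.99)^i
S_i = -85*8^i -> [-85, -680, -5440, -43520, -348160]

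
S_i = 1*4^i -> [1, 4, 16, 64, 256]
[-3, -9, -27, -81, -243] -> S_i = -3*3^i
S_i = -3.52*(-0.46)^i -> [-3.52, 1.62, -0.74, 0.34, -0.16]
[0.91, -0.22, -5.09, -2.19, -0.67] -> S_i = Random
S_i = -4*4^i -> [-4, -16, -64, -256, -1024]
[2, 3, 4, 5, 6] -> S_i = 2 + 1*i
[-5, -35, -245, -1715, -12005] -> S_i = -5*7^i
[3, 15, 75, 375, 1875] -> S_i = 3*5^i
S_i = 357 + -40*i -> [357, 317, 277, 237, 197]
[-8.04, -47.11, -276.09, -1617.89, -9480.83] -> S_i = -8.04*5.86^i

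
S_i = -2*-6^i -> [-2, 12, -72, 432, -2592]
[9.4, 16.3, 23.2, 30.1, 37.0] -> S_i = 9.40 + 6.90*i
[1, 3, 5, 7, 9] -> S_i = 1 + 2*i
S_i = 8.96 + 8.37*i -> [8.96, 17.33, 25.7, 34.07, 42.44]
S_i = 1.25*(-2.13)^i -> [1.25, -2.66, 5.67, -12.08, 25.73]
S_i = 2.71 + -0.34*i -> [2.71, 2.37, 2.03, 1.69, 1.35]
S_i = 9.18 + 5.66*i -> [9.18, 14.84, 20.5, 26.16, 31.82]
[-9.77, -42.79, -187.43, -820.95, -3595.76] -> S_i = -9.77*4.38^i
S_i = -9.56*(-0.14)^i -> [-9.56, 1.34, -0.19, 0.03, -0.0]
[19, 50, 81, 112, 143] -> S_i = 19 + 31*i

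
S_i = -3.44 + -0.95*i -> [-3.44, -4.39, -5.34, -6.29, -7.24]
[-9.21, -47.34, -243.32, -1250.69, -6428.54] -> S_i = -9.21*5.14^i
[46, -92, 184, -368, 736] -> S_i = 46*-2^i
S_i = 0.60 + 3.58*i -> [0.6, 4.18, 7.76, 11.34, 14.92]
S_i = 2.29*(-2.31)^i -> [2.29, -5.29, 12.22, -28.23, 65.21]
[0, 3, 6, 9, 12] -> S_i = 0 + 3*i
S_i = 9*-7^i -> [9, -63, 441, -3087, 21609]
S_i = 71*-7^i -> [71, -497, 3479, -24353, 170471]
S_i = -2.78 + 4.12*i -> [-2.78, 1.34, 5.46, 9.58, 13.7]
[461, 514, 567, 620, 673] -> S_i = 461 + 53*i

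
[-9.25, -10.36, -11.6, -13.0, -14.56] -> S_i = -9.25*1.12^i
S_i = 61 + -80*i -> [61, -19, -99, -179, -259]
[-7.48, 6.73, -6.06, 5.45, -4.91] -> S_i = -7.48*(-0.90)^i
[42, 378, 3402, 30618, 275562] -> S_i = 42*9^i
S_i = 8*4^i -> [8, 32, 128, 512, 2048]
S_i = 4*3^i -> [4, 12, 36, 108, 324]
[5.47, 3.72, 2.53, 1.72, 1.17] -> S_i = 5.47*0.68^i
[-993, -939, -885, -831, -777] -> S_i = -993 + 54*i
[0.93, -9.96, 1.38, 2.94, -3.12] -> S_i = Random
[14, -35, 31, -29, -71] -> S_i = Random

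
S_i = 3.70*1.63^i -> [3.7, 6.03, 9.83, 16.02, 26.12]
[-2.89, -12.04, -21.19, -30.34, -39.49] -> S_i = -2.89 + -9.15*i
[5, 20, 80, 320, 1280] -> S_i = 5*4^i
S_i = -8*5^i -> [-8, -40, -200, -1000, -5000]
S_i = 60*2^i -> [60, 120, 240, 480, 960]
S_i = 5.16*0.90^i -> [5.16, 4.64, 4.18, 3.76, 3.39]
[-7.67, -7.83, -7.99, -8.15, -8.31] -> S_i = -7.67 + -0.16*i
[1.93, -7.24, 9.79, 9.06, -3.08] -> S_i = Random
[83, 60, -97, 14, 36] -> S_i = Random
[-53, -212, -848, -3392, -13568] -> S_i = -53*4^i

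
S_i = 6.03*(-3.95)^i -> [6.03, -23.82, 94.08, -371.63, 1467.93]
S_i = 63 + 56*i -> [63, 119, 175, 231, 287]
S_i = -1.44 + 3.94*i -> [-1.44, 2.5, 6.44, 10.38, 14.32]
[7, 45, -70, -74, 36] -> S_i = Random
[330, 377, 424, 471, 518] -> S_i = 330 + 47*i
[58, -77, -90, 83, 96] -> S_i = Random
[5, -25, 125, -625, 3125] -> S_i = 5*-5^i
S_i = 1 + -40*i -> [1, -39, -79, -119, -159]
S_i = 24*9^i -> [24, 216, 1944, 17496, 157464]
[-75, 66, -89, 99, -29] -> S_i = Random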